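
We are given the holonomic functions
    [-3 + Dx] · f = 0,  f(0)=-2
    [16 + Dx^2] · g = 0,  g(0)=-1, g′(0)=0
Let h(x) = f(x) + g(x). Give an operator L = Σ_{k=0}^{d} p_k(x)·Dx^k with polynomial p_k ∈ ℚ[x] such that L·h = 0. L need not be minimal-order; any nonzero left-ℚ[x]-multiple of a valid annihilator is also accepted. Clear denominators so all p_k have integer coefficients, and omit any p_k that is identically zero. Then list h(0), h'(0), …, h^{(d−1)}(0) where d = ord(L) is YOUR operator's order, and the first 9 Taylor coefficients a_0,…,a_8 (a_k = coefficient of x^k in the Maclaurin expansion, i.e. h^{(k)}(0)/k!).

f: a_k = -2, -6, -9, -9, -27/4, -81/20, -81/40, -243/280, -729/2240, …
g: a_k = -1, 0, 8, 0, -32/3, 0, 256/45, 0, -512/315, …
h₀=f+g: left-lcm gives L₀, ord ≤ 3.
L = -48 + 16·Dx - 3·Dx^2 + Dx^3  (order 3).
h: a_k = -3, -6, -1, -9, -209/12, -81/20, 1319/360, -243/280, -39329/20160, …
ICs: h(0) = -3, h′(0) = -6, h′′(0) = -2.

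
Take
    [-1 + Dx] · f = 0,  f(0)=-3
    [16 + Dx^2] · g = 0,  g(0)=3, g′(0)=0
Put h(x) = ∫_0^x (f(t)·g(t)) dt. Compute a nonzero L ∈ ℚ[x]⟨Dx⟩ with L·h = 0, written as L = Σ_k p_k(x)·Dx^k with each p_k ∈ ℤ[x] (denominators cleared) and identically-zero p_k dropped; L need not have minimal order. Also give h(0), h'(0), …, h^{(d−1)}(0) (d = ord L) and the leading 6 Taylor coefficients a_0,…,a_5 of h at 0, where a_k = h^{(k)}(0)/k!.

f: a_k = -3, -3, -3/2, -1/2, -1/8, -1/40, …
g: a_k = 3, 0, -24, 0, 32, 0, …
h₀=f·g: eliminate ⇒ L₀, order ≤ 1·2.
h=∫h₀ ⇒ L = L₀·Dx.
L = 17·Dx - 2·Dx^2 + Dx^3  (order 3).
h: a_k = 0, -9, -9/2, 45/2, 141/8, -483/40, …
ICs: h(0) = 0, h′(0) = -9, h′′(0) = -9.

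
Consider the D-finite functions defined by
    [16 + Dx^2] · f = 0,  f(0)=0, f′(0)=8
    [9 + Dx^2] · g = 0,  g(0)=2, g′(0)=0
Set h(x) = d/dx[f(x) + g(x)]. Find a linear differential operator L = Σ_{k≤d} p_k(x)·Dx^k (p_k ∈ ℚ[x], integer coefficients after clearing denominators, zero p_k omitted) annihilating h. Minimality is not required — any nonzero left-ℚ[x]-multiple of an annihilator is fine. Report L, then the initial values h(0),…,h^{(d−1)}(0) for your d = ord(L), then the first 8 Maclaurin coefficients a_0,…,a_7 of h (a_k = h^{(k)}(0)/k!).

L = 144 + 25·Dx^2 + Dx^4  (order 4).
h: a_k = 8, -18, -64, 27, 256/3, -243/20, -2048/45, 729/280, …
ICs: h(0) = 8, h′(0) = -18, h′′(0) = -128, h′′′(0) = 162.

f: a_k = 0, 8, 0, -64/3, 0, 256/15, 0, -2048/315, …
g: a_k = 2, 0, -9, 0, 27/4, 0, -81/40, 0, …
L₀ := lclm(L_f,L_g); ord L₀ ≤ 2+2.
h=h₀': d/dx-closure on L₀ ⇒ L.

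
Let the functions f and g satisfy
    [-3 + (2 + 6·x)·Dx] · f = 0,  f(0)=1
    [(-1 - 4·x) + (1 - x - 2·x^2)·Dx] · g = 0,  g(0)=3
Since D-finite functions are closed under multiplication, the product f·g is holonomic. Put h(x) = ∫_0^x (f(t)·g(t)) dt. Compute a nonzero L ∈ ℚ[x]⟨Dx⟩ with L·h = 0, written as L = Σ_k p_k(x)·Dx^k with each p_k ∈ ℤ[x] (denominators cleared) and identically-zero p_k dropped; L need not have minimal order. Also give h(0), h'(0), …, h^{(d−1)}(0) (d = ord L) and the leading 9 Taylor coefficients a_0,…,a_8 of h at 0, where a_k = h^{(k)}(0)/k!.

L = (5 + 11·x + 18·x^2)·Dx + (-2 - 4·x + 10·x^2 + 12·x^3)·Dx^2  (order 2).
h: a_k = 0, 3, 15/4, 27/8, 483/64, 5241/640, 10347/512, 162093/7168, 1037355/16384, …
ICs: h(0) = 0, h′(0) = 3.

f: a_k = 1, 3/2, -9/8, 27/16, -405/128, 1701/256, -15309/1024, 72171/2048, -2814669/32768, …
g: a_k = 3, 3, 9, 15, 33, 63, 129, 255, 513, …
L₀ := L_f ⊗_s L_g (sym. prod.), ord ≤ 1.
Integrate: L := L₀·Dx.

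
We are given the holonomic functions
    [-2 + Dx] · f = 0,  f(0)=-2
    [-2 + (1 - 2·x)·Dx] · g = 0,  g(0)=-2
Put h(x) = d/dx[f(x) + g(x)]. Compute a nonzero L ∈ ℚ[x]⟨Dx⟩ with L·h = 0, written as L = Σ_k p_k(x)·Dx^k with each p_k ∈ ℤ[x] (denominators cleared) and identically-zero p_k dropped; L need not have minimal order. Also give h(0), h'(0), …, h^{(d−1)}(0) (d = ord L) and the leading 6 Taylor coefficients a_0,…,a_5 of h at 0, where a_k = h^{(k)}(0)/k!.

L = (16 + 16·x) + (-10 - 8·x + 8·x^2)·Dx + (1 - 4·x^2)·Dx^2  (order 2).
h: a_k = -8, -24, -56, -400/3, -968/3, -11536/15, …
ICs: h(0) = -8, h′(0) = -24.

f: a_k = -2, -4, -4, -8/3, -4/3, -8/15, …
g: a_k = -2, -4, -8, -16, -32, -64, …
Weyl lclm of L_f,L_g ⇒ L₀ (ord ≤ 2).
h=h₀': d/dx-closure on L₀ ⇒ L.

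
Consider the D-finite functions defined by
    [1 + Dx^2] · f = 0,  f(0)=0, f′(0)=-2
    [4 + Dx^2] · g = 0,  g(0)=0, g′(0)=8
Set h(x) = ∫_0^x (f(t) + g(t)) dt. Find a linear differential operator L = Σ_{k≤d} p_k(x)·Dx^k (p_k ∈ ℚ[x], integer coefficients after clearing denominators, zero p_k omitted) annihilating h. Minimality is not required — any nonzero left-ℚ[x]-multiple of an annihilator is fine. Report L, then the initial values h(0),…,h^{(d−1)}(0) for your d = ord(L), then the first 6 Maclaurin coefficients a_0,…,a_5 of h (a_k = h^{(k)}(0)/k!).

f: a_k = 0, -2, 0, 1/3, 0, -1/60, …
g: a_k = 0, 8, 0, -16/3, 0, 16/15, …
h₀=f+g: left-lcm gives L₀, ord ≤ 4.
h=∫h₀ ⇒ L = L₀·Dx.
L = 4·Dx + 5·Dx^3 + Dx^5  (order 5).
h: a_k = 0, 0, 3, 0, -5/4, 0, …
ICs: h(0) = 0, h′(0) = 0, h′′(0) = 6, h′′′(0) = 0, h′′′′(0) = -30.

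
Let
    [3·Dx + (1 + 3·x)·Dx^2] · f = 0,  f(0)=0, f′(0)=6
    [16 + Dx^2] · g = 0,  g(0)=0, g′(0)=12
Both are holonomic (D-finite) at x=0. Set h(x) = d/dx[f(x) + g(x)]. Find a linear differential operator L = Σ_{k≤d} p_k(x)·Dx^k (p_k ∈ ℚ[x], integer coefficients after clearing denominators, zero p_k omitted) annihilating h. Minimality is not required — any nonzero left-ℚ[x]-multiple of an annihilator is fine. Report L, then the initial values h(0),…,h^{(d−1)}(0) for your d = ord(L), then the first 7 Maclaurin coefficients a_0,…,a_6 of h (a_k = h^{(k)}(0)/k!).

L = (1680 + 2304·x + 3456·x^2) + (272 + 1584·x + 3456·x^2 + 3456·x^3)·Dx + (105 + 144·x + 216·x^2)·Dx^2 + (17 + 99·x + 216·x^2 + 216·x^3)·Dx^3  (order 3).
h: a_k = 18, -18, -42, -162, 614, -1458, 64586/15, …
ICs: h(0) = 18, h′(0) = -18, h′′(0) = -84.

f: a_k = 0, 6, -9, 18, -81/2, 486/5, -243, …
g: a_k = 0, 12, 0, -32, 0, 128/5, 0, …
h₀=f+g: left-lcm gives L₀, ord ≤ 4.
h₀' ⇒ L via d/dx closure of L₀.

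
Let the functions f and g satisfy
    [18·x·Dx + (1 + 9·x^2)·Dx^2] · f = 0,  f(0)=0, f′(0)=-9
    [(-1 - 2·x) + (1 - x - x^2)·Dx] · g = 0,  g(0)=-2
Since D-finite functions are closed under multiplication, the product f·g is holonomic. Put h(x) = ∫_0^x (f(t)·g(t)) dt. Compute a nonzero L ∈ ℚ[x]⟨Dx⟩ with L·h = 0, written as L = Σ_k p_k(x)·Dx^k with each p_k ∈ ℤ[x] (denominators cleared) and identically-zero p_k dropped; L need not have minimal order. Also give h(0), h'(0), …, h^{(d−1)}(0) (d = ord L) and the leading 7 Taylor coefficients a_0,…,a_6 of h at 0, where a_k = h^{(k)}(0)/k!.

f: a_k = 0, -9, 0, 27, 0, -729/5, 0, …
g: a_k = -2, -2, -4, -6, -10, -16, -26, …
Product ⇒ symmetric product L₀, ord ≤ 2.
h=∫h₀ ⇒ L = L₀·Dx.
L = (2 + 18·x + 54·x^2)·Dx + (2 - 14·x + 36·x^2 + 54·x^3)·Dx^2 + (-1 + x - 8·x^2 + 9·x^3 + 9·x^4)·Dx^3  (order 3).
h: a_k = 0, 0, 9, 6, -9/2, 0, 228/5, …
ICs: h(0) = 0, h′(0) = 0, h′′(0) = 18.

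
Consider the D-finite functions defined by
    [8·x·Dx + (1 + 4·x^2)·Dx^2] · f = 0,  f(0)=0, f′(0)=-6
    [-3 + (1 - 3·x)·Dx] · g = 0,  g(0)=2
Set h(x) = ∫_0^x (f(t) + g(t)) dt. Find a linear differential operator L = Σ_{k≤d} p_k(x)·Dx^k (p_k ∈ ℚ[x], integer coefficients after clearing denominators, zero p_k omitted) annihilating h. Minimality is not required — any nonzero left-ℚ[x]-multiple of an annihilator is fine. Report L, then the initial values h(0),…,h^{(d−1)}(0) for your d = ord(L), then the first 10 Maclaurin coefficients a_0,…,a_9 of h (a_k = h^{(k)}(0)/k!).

L = (24 - 288·x - 288·x^2)·Dx^2 + (-31 + 24·x - 204·x^2 - 288·x^3)·Dx^3 + (3 - 5·x - 20·x^3 - 48·x^4)·Dx^4  (order 4).
h: a_k = 0, 2, 0, 6, 31/2, 162/5, 389/5, 1458/7, 15501/28, 1458, …
ICs: h(0) = 0, h′(0) = 2, h′′(0) = 0, h′′′(0) = 36.

f: a_k = 0, -6, 0, 8, 0, -96/5, 0, 384/7, 0, -512/3, …
g: a_k = 2, 6, 18, 54, 162, 486, 1458, 4374, 13122, 39366, …
Weyl lclm of L_f,L_g ⇒ L₀ (ord ≤ 3).
h=∫h₀ ⇒ L = L₀·Dx.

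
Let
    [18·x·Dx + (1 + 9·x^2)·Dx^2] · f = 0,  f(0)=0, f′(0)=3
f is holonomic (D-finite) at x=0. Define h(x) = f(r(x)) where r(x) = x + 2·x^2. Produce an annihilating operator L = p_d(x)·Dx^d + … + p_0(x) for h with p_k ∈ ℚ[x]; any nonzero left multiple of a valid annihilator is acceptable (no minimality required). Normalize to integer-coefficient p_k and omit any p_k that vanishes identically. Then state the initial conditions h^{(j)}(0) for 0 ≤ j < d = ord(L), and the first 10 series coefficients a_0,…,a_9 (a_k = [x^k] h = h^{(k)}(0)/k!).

L = (-4 + 18·x + 144·x^2 + 432·x^3 + 432·x^4)·Dx + (1 + 4·x + 9·x^2 + 72·x^3 + 180·x^4 + 144·x^5)·Dx^2  (order 2).
h: a_k = 0, 3, 6, -9, -54, -297/5, 414, 11421/7, -486, -20169, …
ICs: h(0) = 0, h′(0) = 3.

f: a_k = 0, 3, 0, -9, 0, 243/5, 0, -2187/7, 0, 2187, …
f∘r: x↦r, Dx↦Dx/r' in L_f ⇒ L₀.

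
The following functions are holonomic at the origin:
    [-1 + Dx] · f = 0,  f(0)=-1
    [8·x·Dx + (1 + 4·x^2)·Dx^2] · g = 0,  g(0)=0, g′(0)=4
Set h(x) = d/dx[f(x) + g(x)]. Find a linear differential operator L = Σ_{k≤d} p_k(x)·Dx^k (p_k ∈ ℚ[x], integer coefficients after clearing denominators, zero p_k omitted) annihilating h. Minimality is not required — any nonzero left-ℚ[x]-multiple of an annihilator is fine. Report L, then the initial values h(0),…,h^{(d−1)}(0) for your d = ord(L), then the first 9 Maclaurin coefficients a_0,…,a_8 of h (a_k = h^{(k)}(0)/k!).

L = (8 - 8·x - 96·x^2 - 32·x^3) + (-9 + 88·x^2 - 16·x^4)·Dx + (1 + 8·x + 8·x^2 + 32·x^3 + 16·x^4)·Dx^2  (order 2).
h: a_k = 3, -1, -33/2, -1/6, 1535/24, -1/120, -184321/720, -1/5040, 41287679/40320, …
ICs: h(0) = 3, h′(0) = -1.

f: a_k = -1, -1, -1/2, -1/6, -1/24, -1/120, -1/720, -1/5040, -1/40320, …
g: a_k = 0, 4, 0, -16/3, 0, 64/5, 0, -256/7, 0, …
f+g: L₀ = lclm(L_f,L_g), ord ≤ 1+2.
h=h₀': d/dx-closure on L₀ ⇒ L.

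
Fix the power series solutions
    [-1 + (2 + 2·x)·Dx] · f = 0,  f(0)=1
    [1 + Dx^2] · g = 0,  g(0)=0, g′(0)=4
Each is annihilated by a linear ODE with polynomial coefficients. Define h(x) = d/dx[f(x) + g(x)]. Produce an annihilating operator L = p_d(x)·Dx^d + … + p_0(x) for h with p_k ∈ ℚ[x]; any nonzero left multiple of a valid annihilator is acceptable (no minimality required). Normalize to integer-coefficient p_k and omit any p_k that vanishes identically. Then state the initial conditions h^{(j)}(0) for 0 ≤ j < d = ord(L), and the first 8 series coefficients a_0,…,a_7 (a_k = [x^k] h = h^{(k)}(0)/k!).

L = (-19 - 8·x - 4·x^2) + (-14 - 30·x - 24·x^2 - 8·x^3)·Dx + (-19 - 8·x - 4·x^2)·Dx^2 + (-14 - 30·x - 24·x^2 - 8·x^3)·Dx^3  (order 3).
h: a_k = 9/2, -1/4, -29/16, -5/32, 233/768, -63/512, 9883/92160, -429/4096, …
ICs: h(0) = 9/2, h′(0) = -1/4, h′′(0) = -29/8.

f: a_k = 1, 1/2, -1/8, 1/16, -5/128, 7/256, -21/1024, 33/2048, …
g: a_k = 0, 4, 0, -2/3, 0, 1/30, 0, -1/1260, …
h₀=f+g: left-lcm gives L₀, ord ≤ 3.
h=h₀': d/dx-closure on L₀ ⇒ L.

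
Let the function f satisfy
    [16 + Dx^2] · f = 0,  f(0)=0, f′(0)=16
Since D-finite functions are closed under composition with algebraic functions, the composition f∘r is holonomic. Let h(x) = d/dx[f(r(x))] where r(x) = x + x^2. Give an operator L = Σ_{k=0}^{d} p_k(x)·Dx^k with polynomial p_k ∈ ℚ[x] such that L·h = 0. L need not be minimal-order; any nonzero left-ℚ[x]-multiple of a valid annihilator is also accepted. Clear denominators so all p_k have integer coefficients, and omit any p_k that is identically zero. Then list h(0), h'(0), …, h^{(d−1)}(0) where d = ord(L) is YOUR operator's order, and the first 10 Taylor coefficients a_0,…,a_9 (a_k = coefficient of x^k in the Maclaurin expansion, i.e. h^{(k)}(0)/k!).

f: a_k = 0, 16, 0, -128/3, 0, 512/15, 0, -4096/315, 0, 8192/2835, …
Substitute x→r, Dx→(1/r')Dx; clear ⇒ L₀.
h=h₀': d/dx-closure on L₀ ⇒ L.
L = (28 + 128·x + 384·x^2 + 512·x^3 + 256·x^4) + (-6 - 12·x)·Dx + (1 + 4·x + 4·x^2)·Dx^2  (order 2).
h: a_k = 16, 32, -128, -512, -1408/3, 768, 103424/45, 90112/45, -282112/315, -27648/7, …
ICs: h(0) = 16, h′(0) = 32.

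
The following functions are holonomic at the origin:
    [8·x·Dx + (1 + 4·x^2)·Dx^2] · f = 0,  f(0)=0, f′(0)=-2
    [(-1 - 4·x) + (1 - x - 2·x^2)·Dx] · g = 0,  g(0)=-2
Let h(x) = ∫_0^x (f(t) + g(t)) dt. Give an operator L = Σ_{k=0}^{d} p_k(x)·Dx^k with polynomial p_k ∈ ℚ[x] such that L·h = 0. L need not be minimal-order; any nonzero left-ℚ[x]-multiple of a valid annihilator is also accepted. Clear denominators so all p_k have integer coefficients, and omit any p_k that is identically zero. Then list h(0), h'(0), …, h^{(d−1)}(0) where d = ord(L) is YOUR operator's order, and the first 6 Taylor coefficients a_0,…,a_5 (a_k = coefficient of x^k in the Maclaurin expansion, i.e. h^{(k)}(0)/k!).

f: a_k = 0, -2, 0, 8/3, 0, -32/5, …
g: a_k = -2, -2, -6, -10, -22, -42, …
Sum ⇒ L₀ = lclm(L_f,L_g) in ℚ(x)⟨Dx⟩.
∫: right-multiply L₀ by Dx.
L = (24 - 96·x - 864·x^2 - 1536·x^3 - 3264·x^4 - 768·x^6)·Dx^2 + (-19 - 80·x - 100·x^2 - 544·x^3 - 1424·x^4 - 2368·x^5 - 192·x^6 - 768·x^7)·Dx^3 + (3 + 7·x + 32·x^2 - 28·x^3 + 24·x^4 - 240·x^5 - 256·x^6 - 64·x^7 - 128·x^8)·Dx^4  (order 4).
h: a_k = 0, -2, -2, -2, -11/6, -22/5, …
ICs: h(0) = 0, h′(0) = -2, h′′(0) = -4, h′′′(0) = -12.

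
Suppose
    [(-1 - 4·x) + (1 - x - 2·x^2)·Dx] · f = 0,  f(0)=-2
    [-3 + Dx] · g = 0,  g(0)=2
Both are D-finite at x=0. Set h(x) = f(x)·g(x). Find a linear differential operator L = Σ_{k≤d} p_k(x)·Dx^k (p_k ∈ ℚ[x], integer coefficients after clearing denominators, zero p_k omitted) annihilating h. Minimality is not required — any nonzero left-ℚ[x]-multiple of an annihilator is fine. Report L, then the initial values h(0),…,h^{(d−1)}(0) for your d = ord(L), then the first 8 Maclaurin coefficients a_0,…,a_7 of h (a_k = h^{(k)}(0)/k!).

f: a_k = -2, -2, -6, -10, -22, -42, -86, -170, …
g: a_k = 2, 6, 9, 9, 27/4, 81/20, 81/40, 243/280, …
Product ⇒ symmetric product L₀, ord ≤ 1.
L = (4 + x - 6·x^2) + (-1 + x + 2·x^2)·Dx  (order 1).
h: a_k = -4, -16, -42, -92, -379/2, -1908/5, -15293/20, -107071/70, …
ICs: h(0) = -4.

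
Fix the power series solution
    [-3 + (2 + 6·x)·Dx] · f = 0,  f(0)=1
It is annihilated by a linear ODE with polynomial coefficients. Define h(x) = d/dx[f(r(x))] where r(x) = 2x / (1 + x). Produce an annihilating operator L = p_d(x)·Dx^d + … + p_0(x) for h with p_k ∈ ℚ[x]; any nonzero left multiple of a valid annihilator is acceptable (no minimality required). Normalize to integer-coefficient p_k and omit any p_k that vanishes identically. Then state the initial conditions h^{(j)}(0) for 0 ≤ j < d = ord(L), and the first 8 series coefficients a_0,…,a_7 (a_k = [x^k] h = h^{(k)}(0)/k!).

L = (-5 - 14·x) + (-1 - 8·x - 7·x^2)·Dx  (order 1).
h: a_k = 3, -15, 153/2, -861/2, 20685/8, -128961/8, 1644825/16, -10648221/16, …
ICs: h(0) = 3.

f: a_k = 1, 3/2, -9/8, 27/16, -405/128, 1701/256, -15309/1024, 72171/2048, …
f∘r: x↦r, Dx↦Dx/r' in L_f ⇒ L₀.
Derive L from L₀ (diff closure).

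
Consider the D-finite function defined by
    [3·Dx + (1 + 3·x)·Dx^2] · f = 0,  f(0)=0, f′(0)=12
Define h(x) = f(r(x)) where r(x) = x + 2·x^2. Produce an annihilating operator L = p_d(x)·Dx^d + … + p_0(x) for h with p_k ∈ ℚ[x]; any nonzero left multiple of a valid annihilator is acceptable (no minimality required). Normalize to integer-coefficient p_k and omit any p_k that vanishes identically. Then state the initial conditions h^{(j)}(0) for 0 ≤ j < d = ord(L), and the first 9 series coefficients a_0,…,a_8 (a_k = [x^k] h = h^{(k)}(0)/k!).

f: a_k = 0, 12, -18, 36, -81, 972/5, -486, 8748/7, -6561/2, …
h₀=f(r): pull back L_f along r ⇒ L₀.
L = (-1 + 12·x + 24·x^2)·Dx + (1 + 7·x + 18·x^2 + 24·x^3)·Dx^2  (order 2).
h: a_k = 0, 12, 6, -36, 63, -108/5, -198, 4212/7, -1377/2, …
ICs: h(0) = 0, h′(0) = 12.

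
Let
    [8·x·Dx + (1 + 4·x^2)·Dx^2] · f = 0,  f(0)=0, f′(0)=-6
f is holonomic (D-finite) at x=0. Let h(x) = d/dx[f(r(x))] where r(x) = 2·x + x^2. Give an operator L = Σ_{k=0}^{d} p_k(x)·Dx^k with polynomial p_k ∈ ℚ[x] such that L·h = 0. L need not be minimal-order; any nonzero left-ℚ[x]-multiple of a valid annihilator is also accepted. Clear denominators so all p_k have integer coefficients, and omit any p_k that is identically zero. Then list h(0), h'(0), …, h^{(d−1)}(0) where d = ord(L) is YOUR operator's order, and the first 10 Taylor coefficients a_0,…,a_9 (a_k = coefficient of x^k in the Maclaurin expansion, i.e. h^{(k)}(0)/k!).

f: a_k = 0, -6, 0, 8, 0, -96/5, 0, 384/7, 0, -512/3, …
L₀ from L_f via x↦r, Dx↦r'^{-1}Dx.
h₀' ⇒ L via d/dx closure of L₀.
L = (-1 + 32·x + 64·x^2 + 48·x^3 + 12·x^4) + (1 + x + 16·x^2 + 32·x^3 + 20·x^4 + 4·x^5)·Dx  (order 1).
h: a_k = -12, -12, 192, 384, -2832, -9168, 38400, 190464, -456384, -3625152, …
ICs: h(0) = -12.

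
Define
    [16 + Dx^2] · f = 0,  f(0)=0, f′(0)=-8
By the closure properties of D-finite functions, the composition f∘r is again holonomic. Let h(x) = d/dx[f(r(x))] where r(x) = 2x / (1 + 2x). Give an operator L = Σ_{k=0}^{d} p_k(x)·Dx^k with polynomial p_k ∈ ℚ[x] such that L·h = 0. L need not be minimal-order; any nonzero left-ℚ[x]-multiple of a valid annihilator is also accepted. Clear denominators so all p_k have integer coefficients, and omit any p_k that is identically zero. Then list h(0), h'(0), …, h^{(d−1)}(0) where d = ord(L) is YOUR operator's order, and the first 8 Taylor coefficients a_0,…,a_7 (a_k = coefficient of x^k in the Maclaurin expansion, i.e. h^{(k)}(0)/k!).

f: a_k = 0, -8, 0, 64/3, 0, -256/15, 0, 2048/315, …
Substitute x→r, Dx→(1/r')Dx; clear ⇒ L₀.
h₀' ⇒ L via d/dx closure of L₀.
L = (88 + 96·x + 96·x^2) + (12 + 72·x + 144·x^2 + 96·x^3)·Dx + (1 + 8·x + 24·x^2 + 32·x^3 + 16·x^4)·Dx^2  (order 2).
h: a_k = -16, 64, 320, -3584, 49408/3, -46080, 2520064/45, 10305536/45, …
ICs: h(0) = -16, h′(0) = 64.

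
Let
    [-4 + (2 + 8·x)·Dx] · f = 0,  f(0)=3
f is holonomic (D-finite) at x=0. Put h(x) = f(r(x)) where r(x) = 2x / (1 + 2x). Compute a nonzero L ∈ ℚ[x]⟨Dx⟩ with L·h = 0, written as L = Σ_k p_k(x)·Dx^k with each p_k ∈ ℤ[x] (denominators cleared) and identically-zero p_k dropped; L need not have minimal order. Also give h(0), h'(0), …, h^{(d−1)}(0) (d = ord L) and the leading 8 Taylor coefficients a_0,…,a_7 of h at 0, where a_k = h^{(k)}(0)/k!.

L = -4 + (1 + 12·x + 20·x^2)·Dx  (order 1).
h: a_k = 3, 12, -48, 240, -1440, 9792, -72192, 561408, …
ICs: h(0) = 3.

f: a_k = 3, 6, -6, 12, -30, 84, -252, 792, …
f∘r: x↦r, Dx↦Dx/r' in L_f ⇒ L₀.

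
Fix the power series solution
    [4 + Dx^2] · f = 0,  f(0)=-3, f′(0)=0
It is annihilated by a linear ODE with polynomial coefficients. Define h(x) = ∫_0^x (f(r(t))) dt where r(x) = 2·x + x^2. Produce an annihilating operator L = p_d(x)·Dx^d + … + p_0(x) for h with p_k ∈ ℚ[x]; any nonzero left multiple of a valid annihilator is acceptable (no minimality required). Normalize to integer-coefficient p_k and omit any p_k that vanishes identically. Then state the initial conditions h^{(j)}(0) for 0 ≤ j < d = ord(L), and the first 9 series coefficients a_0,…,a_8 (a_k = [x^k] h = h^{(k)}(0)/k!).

f: a_k = -3, 0, 6, 0, -2, 0, 4/15, 0, -2/105, …
L₀ from L_f via x↦r, Dx↦r'^{-1}Dx.
∫: right-multiply L₀ by Dx.
L = (16 + 48·x + 48·x^2 + 16·x^3)·Dx - Dx^2 + (1 + x)·Dx^3  (order 3).
h: a_k = 0, -3, 0, 8, 6, -26/5, -32/3, -464/105, 22/5, …
ICs: h(0) = 0, h′(0) = -3, h′′(0) = 0.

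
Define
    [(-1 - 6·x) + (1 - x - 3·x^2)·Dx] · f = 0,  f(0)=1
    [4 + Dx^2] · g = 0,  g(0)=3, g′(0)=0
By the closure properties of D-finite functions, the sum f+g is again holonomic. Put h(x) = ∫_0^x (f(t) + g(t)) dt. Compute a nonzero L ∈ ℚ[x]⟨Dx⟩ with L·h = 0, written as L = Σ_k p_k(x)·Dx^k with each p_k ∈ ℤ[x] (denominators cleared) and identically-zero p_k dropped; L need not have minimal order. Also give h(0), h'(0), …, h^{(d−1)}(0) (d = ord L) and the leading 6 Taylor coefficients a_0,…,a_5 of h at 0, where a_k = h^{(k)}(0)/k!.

f: a_k = 1, 1, 4, 7, 19, 40, …
g: a_k = 3, 0, -6, 0, 2, 0, …
Sum ⇒ L₀ = lclm(L_f,L_g) in ℚ(x)⟨Dx⟩.
Integrate: L := L₀·Dx.
L = (92 + 608·x + 512·x^2 + 1104·x^3 + 360·x^4 + 432·x^5)·Dx + (-24 + 4·x + 24·x^2 + 80·x^3 + 180·x^4 + 216·x^5 + 216·x^6)·Dx^2 + (23 + 152·x + 128·x^2 + 276·x^3 + 90·x^4 + 108·x^5)·Dx^3 + (-6 + x + 6·x^2 + 20·x^3 + 45·x^4 + 54·x^5 + 54·x^6)·Dx^4  (order 4).
h: a_k = 0, 4, 1/2, -2/3, 7/4, 21/5, …
ICs: h(0) = 0, h′(0) = 4, h′′(0) = 1, h′′′(0) = -4.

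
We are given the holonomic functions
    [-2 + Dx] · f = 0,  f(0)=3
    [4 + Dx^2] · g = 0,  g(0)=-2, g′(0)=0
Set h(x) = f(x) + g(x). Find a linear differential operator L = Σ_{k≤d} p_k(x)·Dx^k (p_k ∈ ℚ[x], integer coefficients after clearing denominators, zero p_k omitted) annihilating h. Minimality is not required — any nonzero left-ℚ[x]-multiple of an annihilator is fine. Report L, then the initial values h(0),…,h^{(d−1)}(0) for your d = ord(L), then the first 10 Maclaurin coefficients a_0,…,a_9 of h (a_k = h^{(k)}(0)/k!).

L = -8 + 4·Dx - 2·Dx^2 + Dx^3  (order 3).
h: a_k = 1, 6, 10, 4, 2/3, 4/5, 4/9, 8/105, 2/315, 4/945, …
ICs: h(0) = 1, h′(0) = 6, h′′(0) = 20.

f: a_k = 3, 6, 6, 4, 2, 4/5, 4/15, 8/105, 2/105, 4/945, …
g: a_k = -2, 0, 4, 0, -4/3, 0, 8/45, 0, -4/315, 0, …
f+g: L₀ = lclm(L_f,L_g), ord ≤ 1+2.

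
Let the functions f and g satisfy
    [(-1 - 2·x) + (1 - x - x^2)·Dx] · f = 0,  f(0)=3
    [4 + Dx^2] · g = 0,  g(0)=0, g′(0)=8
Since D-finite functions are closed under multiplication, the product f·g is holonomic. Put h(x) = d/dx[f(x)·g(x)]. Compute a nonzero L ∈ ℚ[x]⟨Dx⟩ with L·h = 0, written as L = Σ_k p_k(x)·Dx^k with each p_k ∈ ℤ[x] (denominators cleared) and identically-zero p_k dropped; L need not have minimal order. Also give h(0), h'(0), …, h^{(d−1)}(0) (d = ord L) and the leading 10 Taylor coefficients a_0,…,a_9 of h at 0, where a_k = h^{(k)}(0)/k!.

f: a_k = 3, 3, 6, 9, 15, 24, 39, 63, 102, 165, …
g: a_k = 0, 8, 0, -16/3, 0, 16/15, 0, -32/315, 0, 16/2835, …
h₀=f·g: eliminate ⇒ L₀, order ≤ 1·2.
Differentiate: ansatz ord ≤ ord L₀ ⇒ L.
L = (-6 - 16·x - 8·x^2 + 16·x^3 + 8·x^4) + (-1 + 2·x + 12·x^2 + 8·x^3)·Dx + (1 - 3·x - x^2 + 4·x^3 + 2·x^4)·Dx^2  (order 2).
h: a_k = 24, 48, 96, 224, 456, 4416/5, 5000/3, 323648/105, 16832/3, 1906448/189, …
ICs: h(0) = 24, h′(0) = 48.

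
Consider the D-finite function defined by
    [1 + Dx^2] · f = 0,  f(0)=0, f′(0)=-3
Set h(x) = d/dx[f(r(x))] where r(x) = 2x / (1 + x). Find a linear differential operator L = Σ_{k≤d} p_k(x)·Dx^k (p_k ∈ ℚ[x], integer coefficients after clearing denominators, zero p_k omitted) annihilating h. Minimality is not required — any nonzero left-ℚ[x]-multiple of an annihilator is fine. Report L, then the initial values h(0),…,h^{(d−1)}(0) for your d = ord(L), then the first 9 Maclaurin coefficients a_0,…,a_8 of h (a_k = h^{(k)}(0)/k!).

f: a_k = 0, -3, 0, 1/2, 0, -1/40, 0, 1/1680, 0, …
Substitute x→r, Dx→(1/r')Dx; clear ⇒ L₀.
Differentiate: ansatz ord ≤ ord L₀ ⇒ L.
L = (10 + 12·x + 6·x^2) + (6 + 18·x + 18·x^2 + 6·x^3)·Dx + (1 + 4·x + 6·x^2 + 4·x^3 + x^4)·Dx^2  (order 2).
h: a_k = -6, 12, -6, -24, 86, -180, 4418/15, -6064/15, 49262/105, …
ICs: h(0) = -6, h′(0) = 12.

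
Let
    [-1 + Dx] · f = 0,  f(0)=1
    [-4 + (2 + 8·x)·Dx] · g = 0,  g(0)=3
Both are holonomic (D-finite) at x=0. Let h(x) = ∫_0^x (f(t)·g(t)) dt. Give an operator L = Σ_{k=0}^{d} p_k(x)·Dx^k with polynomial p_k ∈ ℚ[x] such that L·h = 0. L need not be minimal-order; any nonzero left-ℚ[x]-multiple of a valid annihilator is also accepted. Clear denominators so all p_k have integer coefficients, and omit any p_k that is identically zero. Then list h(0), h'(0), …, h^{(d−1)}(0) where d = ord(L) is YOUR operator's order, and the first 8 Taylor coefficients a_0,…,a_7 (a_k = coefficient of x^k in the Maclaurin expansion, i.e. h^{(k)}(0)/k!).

L = (-3 - 4·x)·Dx + (1 + 4·x)·Dx^2  (order 2).
h: a_k = 0, 3, 9/2, 1/2, 19/8, -159/40, 2371/240, -43487/1680, …
ICs: h(0) = 0, h′(0) = 3.

f: a_k = 1, 1, 1/2, 1/6, 1/24, 1/120, 1/720, 1/5040, …
g: a_k = 3, 6, -6, 12, -30, 84, -252, 792, …
Sym-product of L_f,L_g gives L₀ (≤ ord 1).
h=∫₀ˣh₀: take L = L₀·Dx.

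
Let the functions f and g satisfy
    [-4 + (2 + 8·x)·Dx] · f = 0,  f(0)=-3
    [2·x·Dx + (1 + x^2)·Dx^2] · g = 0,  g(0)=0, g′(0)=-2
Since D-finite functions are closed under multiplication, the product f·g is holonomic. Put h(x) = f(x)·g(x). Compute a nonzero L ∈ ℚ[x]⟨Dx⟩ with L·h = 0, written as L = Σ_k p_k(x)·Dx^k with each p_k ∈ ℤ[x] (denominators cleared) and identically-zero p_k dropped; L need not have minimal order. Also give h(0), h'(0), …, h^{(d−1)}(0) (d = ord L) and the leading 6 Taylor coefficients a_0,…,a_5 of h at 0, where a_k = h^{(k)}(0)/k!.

L = (12 - 4·x - 4·x^2) + (-4 - 14·x + 12·x^2 + 16·x^3)·Dx + (1 + 8·x + 17·x^2 + 8·x^3 + 16·x^4)·Dx^2  (order 2).
h: a_k = 0, 6, 12, -14, 20, -274/5, …
ICs: h(0) = 0, h′(0) = 6.

f: a_k = -3, -6, 6, -12, 30, -84, …
g: a_k = 0, -2, 0, 2/3, 0, -2/5, …
Sym-product of L_f,L_g gives L₀ (≤ ord 2).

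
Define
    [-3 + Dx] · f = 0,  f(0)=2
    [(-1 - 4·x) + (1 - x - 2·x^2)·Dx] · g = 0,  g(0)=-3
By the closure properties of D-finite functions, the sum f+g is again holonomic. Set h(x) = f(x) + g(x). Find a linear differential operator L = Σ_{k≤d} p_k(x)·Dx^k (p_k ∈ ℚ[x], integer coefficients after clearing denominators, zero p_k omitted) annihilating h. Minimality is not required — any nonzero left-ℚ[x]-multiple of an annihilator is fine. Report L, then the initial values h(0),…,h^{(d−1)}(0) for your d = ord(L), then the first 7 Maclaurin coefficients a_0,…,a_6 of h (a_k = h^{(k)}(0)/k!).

L = (9 + 9·x + 126·x^2 + 72·x^3) + (3 - 30·x - 51·x^2 + 36·x^3 + 36·x^4)·Dx + (-2 + 9·x + 3·x^2 - 20·x^3 - 12·x^4)·Dx^2  (order 2).
h: a_k = -1, 3, 0, -6, -105/4, -1179/20, -5079/40, …
ICs: h(0) = -1, h′(0) = 3.

f: a_k = 2, 6, 9, 9, 27/4, 81/20, 81/40, …
g: a_k = -3, -3, -9, -15, -33, -63, -129, …
Sum ⇒ L₀ = lclm(L_f,L_g) in ℚ(x)⟨Dx⟩.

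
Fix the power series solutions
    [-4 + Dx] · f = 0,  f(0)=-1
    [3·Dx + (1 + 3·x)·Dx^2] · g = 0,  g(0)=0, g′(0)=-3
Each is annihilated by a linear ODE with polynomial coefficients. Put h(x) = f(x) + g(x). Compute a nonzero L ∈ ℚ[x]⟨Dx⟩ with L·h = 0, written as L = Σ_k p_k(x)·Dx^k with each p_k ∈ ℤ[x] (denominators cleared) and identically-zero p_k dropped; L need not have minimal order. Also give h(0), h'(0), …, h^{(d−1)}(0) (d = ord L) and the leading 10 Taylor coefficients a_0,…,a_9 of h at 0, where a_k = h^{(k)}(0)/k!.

f: a_k = -1, -4, -8, -32/3, -32/3, -128/15, -256/45, -1024/315, -512/315, -2048/2835, …
g: a_k = 0, -3, 9/2, -9, 81/4, -243/5, 243/2, -2187/7, 6561/8, -2187, …
Weyl lclm of L_f,L_g ⇒ L₀ (ord ≤ 3).
L = (-120 - 144·x)·Dx + (2 - 96·x - 144·x^2)·Dx^2 + (7 + 33·x + 36·x^2)·Dx^3  (order 3).
h: a_k = -1, -7, -7/2, -59/3, 115/12, -857/15, 10423/90, -99439/315, 2062619/2520, -6202193/2835, …
ICs: h(0) = -1, h′(0) = -7, h′′(0) = -7.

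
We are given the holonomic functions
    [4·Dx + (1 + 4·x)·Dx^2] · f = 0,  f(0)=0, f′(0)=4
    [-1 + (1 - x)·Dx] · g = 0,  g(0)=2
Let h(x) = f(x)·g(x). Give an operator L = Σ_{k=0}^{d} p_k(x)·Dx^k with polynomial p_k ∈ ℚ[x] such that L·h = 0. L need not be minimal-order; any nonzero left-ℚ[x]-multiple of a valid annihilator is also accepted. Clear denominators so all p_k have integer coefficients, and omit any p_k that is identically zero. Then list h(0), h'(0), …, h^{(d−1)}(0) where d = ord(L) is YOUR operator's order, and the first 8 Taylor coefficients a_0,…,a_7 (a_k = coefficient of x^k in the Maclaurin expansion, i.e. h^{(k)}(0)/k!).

L = 4 + (-2 + 12·x)·Dx + (-1 - 3·x + 4·x^2)·Dx^2  (order 2).
h: a_k = 0, 8, -8, 104/3, -280/3, 4744/15, -15736/15, 381368/105, …
ICs: h(0) = 0, h′(0) = 8.

f: a_k = 0, 4, -8, 64/3, -64, 1024/5, -2048/3, 16384/7, …
g: a_k = 2, 2, 2, 2, 2, 2, 2, 2, …
L₀ := L_f ⊗_s L_g (sym. prod.), ord ≤ 2.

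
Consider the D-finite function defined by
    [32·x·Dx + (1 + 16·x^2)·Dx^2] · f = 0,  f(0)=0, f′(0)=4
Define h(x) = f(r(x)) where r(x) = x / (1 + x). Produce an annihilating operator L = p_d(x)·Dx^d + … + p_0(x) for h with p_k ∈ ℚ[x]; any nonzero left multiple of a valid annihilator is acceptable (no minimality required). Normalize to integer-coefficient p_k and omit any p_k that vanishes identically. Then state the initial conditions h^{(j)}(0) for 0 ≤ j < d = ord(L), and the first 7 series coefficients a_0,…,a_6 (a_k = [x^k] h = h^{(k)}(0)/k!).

L = (2 + 34·x)·Dx + (1 + 2·x + 17·x^2)·Dx^2  (order 2).
h: a_k = 0, 4, -4, -52/3, 60, 404/5, -2444/3, …
ICs: h(0) = 0, h′(0) = 4.

f: a_k = 0, 4, 0, -64/3, 0, 1024/5, 0, …
L₀ from L_f via x↦r, Dx↦r'^{-1}Dx.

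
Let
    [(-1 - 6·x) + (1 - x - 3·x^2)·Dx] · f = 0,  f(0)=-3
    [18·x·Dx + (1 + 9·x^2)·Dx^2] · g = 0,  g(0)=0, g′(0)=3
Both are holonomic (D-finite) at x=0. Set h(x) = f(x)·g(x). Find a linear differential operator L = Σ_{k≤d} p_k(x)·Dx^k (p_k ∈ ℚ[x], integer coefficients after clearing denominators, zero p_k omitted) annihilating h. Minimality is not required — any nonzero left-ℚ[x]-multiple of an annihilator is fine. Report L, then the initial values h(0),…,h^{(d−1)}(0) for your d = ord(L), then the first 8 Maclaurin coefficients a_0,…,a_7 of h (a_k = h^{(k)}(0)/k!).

L = (6 + 18·x + 162·x^2) + (2 - 6·x + 36·x^2 + 162·x^3)·Dx + (-1 + x - 6·x^2 + 9·x^3 + 27·x^4)·Dx^2  (order 2).
h: a_k = 0, -9, -9, -9, -36, -1044/5, -1584/5, -207/35, …
ICs: h(0) = 0, h′(0) = -9.

f: a_k = -3, -3, -12, -21, -57, -120, -291, -651, …
g: a_k = 0, 3, 0, -9, 0, 243/5, 0, -2187/7, …
L₀ := L_f ⊗_s L_g (sym. prod.), ord ≤ 2.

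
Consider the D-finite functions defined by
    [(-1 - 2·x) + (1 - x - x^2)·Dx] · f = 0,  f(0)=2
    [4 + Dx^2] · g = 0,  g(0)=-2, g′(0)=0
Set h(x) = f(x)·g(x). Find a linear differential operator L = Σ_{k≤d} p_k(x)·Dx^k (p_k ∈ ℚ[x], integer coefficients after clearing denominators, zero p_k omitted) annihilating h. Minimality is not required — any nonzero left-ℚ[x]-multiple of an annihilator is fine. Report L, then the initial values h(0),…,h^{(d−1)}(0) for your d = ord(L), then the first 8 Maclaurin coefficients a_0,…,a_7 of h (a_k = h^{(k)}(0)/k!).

L = (-2 + 4·x + 4·x^2) + (2 + 4·x)·Dx + (-1 + x + x^2)·Dx^2  (order 2).
h: a_k = -4, -4, 0, -4, -20/3, -32/3, -764/45, -1244/45, …
ICs: h(0) = -4, h′(0) = -4.

f: a_k = 2, 2, 4, 6, 10, 16, 26, 42, …
g: a_k = -2, 0, 4, 0, -4/3, 0, 8/45, 0, …
Sym-product of L_f,L_g gives L₀ (≤ ord 2).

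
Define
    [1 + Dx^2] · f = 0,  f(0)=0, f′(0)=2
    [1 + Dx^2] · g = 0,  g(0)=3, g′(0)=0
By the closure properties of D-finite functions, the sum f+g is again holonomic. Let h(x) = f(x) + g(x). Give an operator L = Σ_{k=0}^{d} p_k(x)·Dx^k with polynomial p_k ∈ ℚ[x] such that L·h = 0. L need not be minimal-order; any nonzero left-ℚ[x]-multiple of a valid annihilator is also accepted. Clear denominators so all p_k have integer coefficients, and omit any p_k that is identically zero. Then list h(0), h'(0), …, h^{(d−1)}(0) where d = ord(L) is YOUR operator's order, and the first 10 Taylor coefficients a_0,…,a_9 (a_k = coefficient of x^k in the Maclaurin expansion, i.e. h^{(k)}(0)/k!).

f: a_k = 0, 2, 0, -1/3, 0, 1/60, 0, -1/2520, 0, 1/181440, …
g: a_k = 3, 0, -3/2, 0, 1/8, 0, -1/240, 0, 1/13440, 0, …
Weyl lclm of L_f,L_g ⇒ L₀ (ord ≤ 4).
L = 1 + Dx^2  (order 2).
h: a_k = 3, 2, -3/2, -1/3, 1/8, 1/60, -1/240, -1/2520, 1/13440, 1/181440, …
ICs: h(0) = 3, h′(0) = 2.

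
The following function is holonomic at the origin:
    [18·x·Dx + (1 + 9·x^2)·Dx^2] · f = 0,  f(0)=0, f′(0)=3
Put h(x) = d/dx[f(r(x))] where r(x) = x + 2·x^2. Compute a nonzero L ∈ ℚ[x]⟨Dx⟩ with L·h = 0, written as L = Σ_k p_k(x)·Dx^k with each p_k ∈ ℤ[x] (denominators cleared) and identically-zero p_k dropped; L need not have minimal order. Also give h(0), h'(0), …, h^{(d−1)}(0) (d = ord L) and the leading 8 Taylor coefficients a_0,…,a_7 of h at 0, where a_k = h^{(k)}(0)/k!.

L = (-4 + 18·x + 144·x^2 + 432·x^3 + 432·x^4) + (1 + 4·x + 9·x^2 + 72·x^3 + 180·x^4 + 144·x^5)·Dx  (order 1).
h: a_k = 3, 12, -27, -216, -297, 2484, 11421, -3888, …
ICs: h(0) = 3.

f: a_k = 0, 3, 0, -9, 0, 243/5, 0, -2187/7, …
Substitute x→r, Dx→(1/r')Dx; clear ⇒ L₀.
h₀' ⇒ L via d/dx closure of L₀.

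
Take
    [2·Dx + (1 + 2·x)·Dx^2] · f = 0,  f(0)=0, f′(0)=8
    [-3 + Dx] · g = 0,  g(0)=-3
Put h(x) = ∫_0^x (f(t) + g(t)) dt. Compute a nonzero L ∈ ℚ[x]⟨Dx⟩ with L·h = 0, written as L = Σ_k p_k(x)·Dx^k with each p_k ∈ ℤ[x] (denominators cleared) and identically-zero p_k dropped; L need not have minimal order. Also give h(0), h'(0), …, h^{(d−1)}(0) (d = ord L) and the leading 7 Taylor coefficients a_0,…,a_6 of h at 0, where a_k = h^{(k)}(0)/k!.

L = (-42 - 36·x)·Dx^2 + (-1 - 36·x - 36·x^2)·Dx^3 + (5 + 16·x + 12·x^2)·Dx^4  (order 4).
h: a_k = 0, -3, -1/2, -43/6, -17/24, -209/40, 781/240, …
ICs: h(0) = 0, h′(0) = -3, h′′(0) = -1, h′′′(0) = -43.

f: a_k = 0, 8, -8, 32/3, -16, 128/5, -128/3, …
g: a_k = -3, -9, -27/2, -27/2, -81/8, -243/40, -243/80, …
L₀ := lclm(L_f,L_g); ord L₀ ≤ 2+1.
h=∫h₀ ⇒ L = L₀·Dx.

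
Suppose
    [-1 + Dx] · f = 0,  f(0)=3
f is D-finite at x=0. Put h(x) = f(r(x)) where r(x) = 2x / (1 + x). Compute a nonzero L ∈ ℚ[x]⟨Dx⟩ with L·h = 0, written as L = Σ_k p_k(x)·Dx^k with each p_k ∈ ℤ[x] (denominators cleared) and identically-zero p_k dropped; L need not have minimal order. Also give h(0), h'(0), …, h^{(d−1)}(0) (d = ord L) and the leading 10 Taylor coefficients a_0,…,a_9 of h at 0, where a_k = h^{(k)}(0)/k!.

L = -2 + (1 + 2·x + x^2)·Dx  (order 1).
h: a_k = 3, 6, 0, -2, 2, -6/5, 4/15, 10/21, -32/35, 142/135, …
ICs: h(0) = 3.

f: a_k = 3, 3, 3/2, 1/2, 1/8, 1/40, 1/240, 1/1680, 1/13440, 1/120960, …
Change of var in L_f (x↦r) gives L₀.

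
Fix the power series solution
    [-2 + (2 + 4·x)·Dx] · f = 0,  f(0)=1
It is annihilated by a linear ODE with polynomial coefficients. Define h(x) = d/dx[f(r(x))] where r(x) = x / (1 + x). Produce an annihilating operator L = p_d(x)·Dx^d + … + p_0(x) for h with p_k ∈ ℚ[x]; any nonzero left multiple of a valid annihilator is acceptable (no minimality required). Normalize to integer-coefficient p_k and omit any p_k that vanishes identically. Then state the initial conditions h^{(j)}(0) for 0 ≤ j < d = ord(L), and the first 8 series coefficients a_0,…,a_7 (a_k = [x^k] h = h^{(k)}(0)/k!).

f: a_k = 1, 1, -1/2, 1/2, -5/8, 7/8, -21/16, 33/16, …
h₀=f(r): pull back L_f along r ⇒ L₀.
h₀' ⇒ L via d/dx closure of L₀.
L = (-3 - 6·x) + (-1 - 4·x - 3·x^2)·Dx  (order 1).
h: a_k = 1, -3, 15/2, -37/2, 375/8, -981/8, 5271/16, -14445/16, …
ICs: h(0) = 1.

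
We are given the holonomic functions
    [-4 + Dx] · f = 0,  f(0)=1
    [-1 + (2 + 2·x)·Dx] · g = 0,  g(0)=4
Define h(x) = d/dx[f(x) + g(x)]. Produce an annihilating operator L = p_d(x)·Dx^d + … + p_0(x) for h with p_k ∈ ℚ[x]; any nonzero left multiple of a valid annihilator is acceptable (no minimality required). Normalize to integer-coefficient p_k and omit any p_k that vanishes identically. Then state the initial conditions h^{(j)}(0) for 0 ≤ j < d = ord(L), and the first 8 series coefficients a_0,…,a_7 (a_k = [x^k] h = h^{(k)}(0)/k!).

L = (-44 - 32·x) + (-61 - 128·x - 64·x^2)·Dx + (18 + 34·x + 16·x^2)·Dx^2  (order 2).
h: a_k = 6, 15, 131/4, 1009/24, 8297/192, 64591/1920, 534683/23040, 4059169/322560, …
ICs: h(0) = 6, h′(0) = 15.

f: a_k = 1, 4, 8, 32/3, 32/3, 128/15, 256/45, 1024/315, …
g: a_k = 4, 2, -1/2, 1/4, -5/32, 7/64, -21/256, 33/512, …
f+g: L₀ = lclm(L_f,L_g), ord ≤ 1+1.
h₀' ⇒ L via d/dx closure of L₀.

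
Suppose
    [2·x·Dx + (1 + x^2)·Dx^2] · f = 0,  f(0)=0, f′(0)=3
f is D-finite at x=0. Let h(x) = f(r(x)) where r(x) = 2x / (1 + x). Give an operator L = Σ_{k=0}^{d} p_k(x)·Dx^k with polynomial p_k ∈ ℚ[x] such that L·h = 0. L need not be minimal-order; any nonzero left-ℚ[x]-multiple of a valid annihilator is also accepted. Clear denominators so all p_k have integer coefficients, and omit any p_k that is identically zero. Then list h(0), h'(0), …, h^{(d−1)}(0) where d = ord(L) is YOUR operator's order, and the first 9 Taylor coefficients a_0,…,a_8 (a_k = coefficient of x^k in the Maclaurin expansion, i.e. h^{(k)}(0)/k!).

L = (2 + 10·x)·Dx + (1 + 2·x + 5·x^2)·Dx^2  (order 2).
h: a_k = 0, 6, -6, -2, 18, -114/5, -22, 834/7, -126, …
ICs: h(0) = 0, h′(0) = 6.

f: a_k = 0, 3, 0, -1, 0, 3/5, 0, -3/7, 0, …
f∘r: x↦r, Dx↦Dx/r' in L_f ⇒ L₀.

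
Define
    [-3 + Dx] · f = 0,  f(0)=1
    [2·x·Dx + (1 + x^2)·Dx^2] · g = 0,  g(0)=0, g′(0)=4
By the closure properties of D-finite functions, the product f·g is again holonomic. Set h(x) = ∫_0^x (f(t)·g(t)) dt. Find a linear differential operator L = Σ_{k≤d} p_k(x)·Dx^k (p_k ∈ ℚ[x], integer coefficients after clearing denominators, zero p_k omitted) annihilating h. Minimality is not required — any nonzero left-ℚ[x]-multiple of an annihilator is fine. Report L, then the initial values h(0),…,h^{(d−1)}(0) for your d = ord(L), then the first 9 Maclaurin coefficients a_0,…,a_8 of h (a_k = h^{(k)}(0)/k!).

L = (9 - 6·x + 9·x^2)·Dx + (-6 + 2·x - 6·x^2)·Dx^2 + (1 + x^2)·Dx^3  (order 3).
h: a_k = 0, 0, 2, 4, 25/6, 14/5, 83/60, 9/14, 361/1120, …
ICs: h(0) = 0, h′(0) = 0, h′′(0) = 4.

f: a_k = 1, 3, 9/2, 9/2, 27/8, 81/40, 81/80, 243/560, 729/4480, …
g: a_k = 0, 4, 0, -4/3, 0, 4/5, 0, -4/7, 0, …
Product ⇒ symmetric product L₀, ord ≤ 2.
∫: right-multiply L₀ by Dx.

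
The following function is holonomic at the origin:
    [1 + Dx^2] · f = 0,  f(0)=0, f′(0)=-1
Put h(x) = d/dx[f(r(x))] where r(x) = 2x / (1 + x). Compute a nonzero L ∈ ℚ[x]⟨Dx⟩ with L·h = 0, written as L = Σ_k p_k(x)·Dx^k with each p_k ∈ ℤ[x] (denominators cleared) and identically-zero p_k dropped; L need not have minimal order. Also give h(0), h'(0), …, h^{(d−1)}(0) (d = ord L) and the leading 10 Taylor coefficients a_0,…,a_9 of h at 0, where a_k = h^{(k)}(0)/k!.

L = (10 + 12·x + 6·x^2) + (6 + 18·x + 18·x^2 + 6·x^3)·Dx + (1 + 4·x + 6·x^2 + 4·x^3 + x^4)·Dx^2  (order 2).
h: a_k = -2, 4, -2, -8, 86/3, -60, 4418/45, -6064/45, 49262/315, -9148/63, …
ICs: h(0) = -2, h′(0) = 4.

f: a_k = 0, -1, 0, 1/6, 0, -1/120, 0, 1/5040, 0, -1/362880, …
h₀=f(r): pull back L_f along r ⇒ L₀.
h₀' ⇒ L via d/dx closure of L₀.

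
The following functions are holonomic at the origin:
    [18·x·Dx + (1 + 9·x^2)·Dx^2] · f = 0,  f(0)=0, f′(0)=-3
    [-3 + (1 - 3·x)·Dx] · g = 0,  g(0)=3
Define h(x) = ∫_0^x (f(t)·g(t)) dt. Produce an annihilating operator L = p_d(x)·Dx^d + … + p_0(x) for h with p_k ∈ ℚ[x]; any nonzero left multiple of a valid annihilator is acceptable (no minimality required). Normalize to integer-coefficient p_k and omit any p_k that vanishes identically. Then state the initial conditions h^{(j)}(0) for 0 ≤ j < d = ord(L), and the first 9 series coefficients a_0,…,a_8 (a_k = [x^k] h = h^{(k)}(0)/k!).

L = 54·x·Dx + (6 - 18·x + 108·x^2)·Dx^2 + (-1 + 3·x - 9·x^2 + 27·x^3)·Dx^3  (order 3).
h: a_k = 0, 0, -9/2, -9, -27/2, -162/5, -1053/10, -9477/35, -41553/70, …
ICs: h(0) = 0, h′(0) = 0, h′′(0) = -9.

f: a_k = 0, -3, 0, 9, 0, -243/5, 0, 2187/7, 0, …
g: a_k = 3, 9, 27, 81, 243, 729, 2187, 6561, 19683, …
Sym-product of L_f,L_g gives L₀ (≤ ord 2).
∫: right-multiply L₀ by Dx.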